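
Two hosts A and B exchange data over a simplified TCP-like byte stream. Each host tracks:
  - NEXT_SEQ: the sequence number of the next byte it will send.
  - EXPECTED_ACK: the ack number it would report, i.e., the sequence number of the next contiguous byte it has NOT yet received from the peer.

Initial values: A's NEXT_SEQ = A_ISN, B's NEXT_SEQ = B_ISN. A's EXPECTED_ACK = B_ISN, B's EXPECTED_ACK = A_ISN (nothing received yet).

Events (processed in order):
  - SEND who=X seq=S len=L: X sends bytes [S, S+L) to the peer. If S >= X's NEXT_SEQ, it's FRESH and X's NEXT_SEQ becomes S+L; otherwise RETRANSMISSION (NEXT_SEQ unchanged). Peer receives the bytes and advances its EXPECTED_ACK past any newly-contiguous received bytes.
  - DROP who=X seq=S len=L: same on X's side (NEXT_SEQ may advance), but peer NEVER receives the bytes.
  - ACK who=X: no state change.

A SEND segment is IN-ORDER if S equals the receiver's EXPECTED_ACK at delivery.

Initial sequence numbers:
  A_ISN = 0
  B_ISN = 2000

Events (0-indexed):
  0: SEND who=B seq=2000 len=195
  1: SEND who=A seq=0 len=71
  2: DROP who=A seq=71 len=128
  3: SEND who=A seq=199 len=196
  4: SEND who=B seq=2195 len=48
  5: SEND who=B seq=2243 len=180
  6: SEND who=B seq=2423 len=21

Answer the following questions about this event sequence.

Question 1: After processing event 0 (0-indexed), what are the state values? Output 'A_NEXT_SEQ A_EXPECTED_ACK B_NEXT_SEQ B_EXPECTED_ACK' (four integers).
After event 0: A_seq=0 A_ack=2195 B_seq=2195 B_ack=0

0 2195 2195 0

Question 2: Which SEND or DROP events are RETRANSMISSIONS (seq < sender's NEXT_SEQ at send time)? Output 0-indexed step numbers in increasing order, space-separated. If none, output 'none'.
Answer: none

Derivation:
Step 0: SEND seq=2000 -> fresh
Step 1: SEND seq=0 -> fresh
Step 2: DROP seq=71 -> fresh
Step 3: SEND seq=199 -> fresh
Step 4: SEND seq=2195 -> fresh
Step 5: SEND seq=2243 -> fresh
Step 6: SEND seq=2423 -> fresh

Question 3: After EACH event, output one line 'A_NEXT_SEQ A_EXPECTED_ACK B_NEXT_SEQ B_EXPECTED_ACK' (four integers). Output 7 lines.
0 2195 2195 0
71 2195 2195 71
199 2195 2195 71
395 2195 2195 71
395 2243 2243 71
395 2423 2423 71
395 2444 2444 71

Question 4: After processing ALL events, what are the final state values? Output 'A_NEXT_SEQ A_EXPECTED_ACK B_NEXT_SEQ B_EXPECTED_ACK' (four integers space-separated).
Answer: 395 2444 2444 71

Derivation:
After event 0: A_seq=0 A_ack=2195 B_seq=2195 B_ack=0
After event 1: A_seq=71 A_ack=2195 B_seq=2195 B_ack=71
After event 2: A_seq=199 A_ack=2195 B_seq=2195 B_ack=71
After event 3: A_seq=395 A_ack=2195 B_seq=2195 B_ack=71
After event 4: A_seq=395 A_ack=2243 B_seq=2243 B_ack=71
After event 5: A_seq=395 A_ack=2423 B_seq=2423 B_ack=71
After event 6: A_seq=395 A_ack=2444 B_seq=2444 B_ack=71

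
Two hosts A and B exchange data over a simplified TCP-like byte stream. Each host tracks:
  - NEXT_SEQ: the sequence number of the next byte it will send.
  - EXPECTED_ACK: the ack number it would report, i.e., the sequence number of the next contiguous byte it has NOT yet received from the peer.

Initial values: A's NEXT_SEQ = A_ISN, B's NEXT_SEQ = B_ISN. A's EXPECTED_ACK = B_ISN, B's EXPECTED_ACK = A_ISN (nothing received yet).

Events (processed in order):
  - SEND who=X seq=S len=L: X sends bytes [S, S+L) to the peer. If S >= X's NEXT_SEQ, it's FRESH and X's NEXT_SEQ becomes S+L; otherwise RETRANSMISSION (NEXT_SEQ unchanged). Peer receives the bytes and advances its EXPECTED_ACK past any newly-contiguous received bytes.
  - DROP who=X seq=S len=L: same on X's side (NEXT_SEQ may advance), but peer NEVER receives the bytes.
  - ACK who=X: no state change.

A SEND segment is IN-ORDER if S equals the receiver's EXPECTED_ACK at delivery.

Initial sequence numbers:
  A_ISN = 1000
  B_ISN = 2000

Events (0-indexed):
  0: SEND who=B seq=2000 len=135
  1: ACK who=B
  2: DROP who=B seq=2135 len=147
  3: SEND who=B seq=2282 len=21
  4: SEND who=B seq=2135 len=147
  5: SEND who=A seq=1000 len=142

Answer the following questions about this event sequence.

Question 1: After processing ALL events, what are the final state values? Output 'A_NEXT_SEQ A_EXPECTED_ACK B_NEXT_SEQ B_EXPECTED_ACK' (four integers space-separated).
After event 0: A_seq=1000 A_ack=2135 B_seq=2135 B_ack=1000
After event 1: A_seq=1000 A_ack=2135 B_seq=2135 B_ack=1000
After event 2: A_seq=1000 A_ack=2135 B_seq=2282 B_ack=1000
After event 3: A_seq=1000 A_ack=2135 B_seq=2303 B_ack=1000
After event 4: A_seq=1000 A_ack=2303 B_seq=2303 B_ack=1000
After event 5: A_seq=1142 A_ack=2303 B_seq=2303 B_ack=1142

Answer: 1142 2303 2303 1142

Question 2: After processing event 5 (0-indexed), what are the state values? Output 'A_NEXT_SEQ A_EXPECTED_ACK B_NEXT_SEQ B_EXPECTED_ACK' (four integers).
After event 0: A_seq=1000 A_ack=2135 B_seq=2135 B_ack=1000
After event 1: A_seq=1000 A_ack=2135 B_seq=2135 B_ack=1000
After event 2: A_seq=1000 A_ack=2135 B_seq=2282 B_ack=1000
After event 3: A_seq=1000 A_ack=2135 B_seq=2303 B_ack=1000
After event 4: A_seq=1000 A_ack=2303 B_seq=2303 B_ack=1000
After event 5: A_seq=1142 A_ack=2303 B_seq=2303 B_ack=1142

1142 2303 2303 1142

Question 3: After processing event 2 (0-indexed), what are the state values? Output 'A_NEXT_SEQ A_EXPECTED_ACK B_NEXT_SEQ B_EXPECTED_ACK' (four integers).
After event 0: A_seq=1000 A_ack=2135 B_seq=2135 B_ack=1000
After event 1: A_seq=1000 A_ack=2135 B_seq=2135 B_ack=1000
After event 2: A_seq=1000 A_ack=2135 B_seq=2282 B_ack=1000

1000 2135 2282 1000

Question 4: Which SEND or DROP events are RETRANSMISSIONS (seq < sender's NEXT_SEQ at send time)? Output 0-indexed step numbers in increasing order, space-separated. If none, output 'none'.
Step 0: SEND seq=2000 -> fresh
Step 2: DROP seq=2135 -> fresh
Step 3: SEND seq=2282 -> fresh
Step 4: SEND seq=2135 -> retransmit
Step 5: SEND seq=1000 -> fresh

Answer: 4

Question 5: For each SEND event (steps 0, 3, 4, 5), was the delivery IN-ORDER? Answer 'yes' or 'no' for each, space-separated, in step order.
Answer: yes no yes yes

Derivation:
Step 0: SEND seq=2000 -> in-order
Step 3: SEND seq=2282 -> out-of-order
Step 4: SEND seq=2135 -> in-order
Step 5: SEND seq=1000 -> in-order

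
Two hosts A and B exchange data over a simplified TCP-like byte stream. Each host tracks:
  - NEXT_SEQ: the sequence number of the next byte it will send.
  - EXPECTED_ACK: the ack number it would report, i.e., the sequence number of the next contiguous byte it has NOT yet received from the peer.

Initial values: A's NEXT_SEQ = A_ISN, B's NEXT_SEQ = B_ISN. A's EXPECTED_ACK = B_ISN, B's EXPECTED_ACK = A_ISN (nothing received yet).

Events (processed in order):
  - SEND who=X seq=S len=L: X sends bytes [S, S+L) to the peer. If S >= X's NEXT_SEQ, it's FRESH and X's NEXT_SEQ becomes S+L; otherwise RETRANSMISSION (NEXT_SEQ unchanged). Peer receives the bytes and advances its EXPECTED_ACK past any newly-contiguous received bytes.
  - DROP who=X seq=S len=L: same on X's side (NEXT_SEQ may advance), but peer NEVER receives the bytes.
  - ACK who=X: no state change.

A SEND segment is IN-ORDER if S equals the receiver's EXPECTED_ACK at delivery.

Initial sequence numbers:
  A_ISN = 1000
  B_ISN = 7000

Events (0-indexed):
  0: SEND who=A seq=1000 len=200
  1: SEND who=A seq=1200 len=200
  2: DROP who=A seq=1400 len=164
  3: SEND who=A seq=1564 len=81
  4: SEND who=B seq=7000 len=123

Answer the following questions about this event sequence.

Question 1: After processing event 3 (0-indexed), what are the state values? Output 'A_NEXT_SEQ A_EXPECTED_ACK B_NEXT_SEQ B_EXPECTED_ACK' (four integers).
After event 0: A_seq=1200 A_ack=7000 B_seq=7000 B_ack=1200
After event 1: A_seq=1400 A_ack=7000 B_seq=7000 B_ack=1400
After event 2: A_seq=1564 A_ack=7000 B_seq=7000 B_ack=1400
After event 3: A_seq=1645 A_ack=7000 B_seq=7000 B_ack=1400

1645 7000 7000 1400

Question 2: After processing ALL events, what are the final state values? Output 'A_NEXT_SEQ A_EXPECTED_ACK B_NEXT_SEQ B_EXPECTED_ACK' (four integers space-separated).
After event 0: A_seq=1200 A_ack=7000 B_seq=7000 B_ack=1200
After event 1: A_seq=1400 A_ack=7000 B_seq=7000 B_ack=1400
After event 2: A_seq=1564 A_ack=7000 B_seq=7000 B_ack=1400
After event 3: A_seq=1645 A_ack=7000 B_seq=7000 B_ack=1400
After event 4: A_seq=1645 A_ack=7123 B_seq=7123 B_ack=1400

Answer: 1645 7123 7123 1400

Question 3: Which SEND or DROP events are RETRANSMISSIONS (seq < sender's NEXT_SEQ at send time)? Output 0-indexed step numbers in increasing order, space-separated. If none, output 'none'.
Answer: none

Derivation:
Step 0: SEND seq=1000 -> fresh
Step 1: SEND seq=1200 -> fresh
Step 2: DROP seq=1400 -> fresh
Step 3: SEND seq=1564 -> fresh
Step 4: SEND seq=7000 -> fresh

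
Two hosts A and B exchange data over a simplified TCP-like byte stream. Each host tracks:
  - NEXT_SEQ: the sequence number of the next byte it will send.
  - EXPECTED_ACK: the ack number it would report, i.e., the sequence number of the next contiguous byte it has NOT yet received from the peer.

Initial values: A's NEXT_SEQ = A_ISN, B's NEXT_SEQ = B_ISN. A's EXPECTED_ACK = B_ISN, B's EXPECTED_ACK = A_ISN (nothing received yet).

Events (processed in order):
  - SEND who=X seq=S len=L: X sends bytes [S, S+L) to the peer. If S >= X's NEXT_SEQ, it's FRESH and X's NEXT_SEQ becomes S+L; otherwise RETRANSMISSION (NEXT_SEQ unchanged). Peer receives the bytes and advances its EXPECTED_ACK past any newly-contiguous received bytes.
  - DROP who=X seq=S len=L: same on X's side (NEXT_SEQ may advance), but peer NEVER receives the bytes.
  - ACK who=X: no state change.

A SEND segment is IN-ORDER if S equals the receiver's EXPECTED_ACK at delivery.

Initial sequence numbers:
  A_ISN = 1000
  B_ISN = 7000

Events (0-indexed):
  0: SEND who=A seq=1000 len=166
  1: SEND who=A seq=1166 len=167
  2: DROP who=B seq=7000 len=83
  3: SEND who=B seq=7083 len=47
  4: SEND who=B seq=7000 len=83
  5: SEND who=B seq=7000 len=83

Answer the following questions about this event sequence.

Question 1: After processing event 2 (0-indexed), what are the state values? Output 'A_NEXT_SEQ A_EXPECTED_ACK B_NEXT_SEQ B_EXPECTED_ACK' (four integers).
After event 0: A_seq=1166 A_ack=7000 B_seq=7000 B_ack=1166
After event 1: A_seq=1333 A_ack=7000 B_seq=7000 B_ack=1333
After event 2: A_seq=1333 A_ack=7000 B_seq=7083 B_ack=1333

1333 7000 7083 1333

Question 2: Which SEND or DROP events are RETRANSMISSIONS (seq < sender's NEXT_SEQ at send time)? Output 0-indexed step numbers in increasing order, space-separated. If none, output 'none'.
Step 0: SEND seq=1000 -> fresh
Step 1: SEND seq=1166 -> fresh
Step 2: DROP seq=7000 -> fresh
Step 3: SEND seq=7083 -> fresh
Step 4: SEND seq=7000 -> retransmit
Step 5: SEND seq=7000 -> retransmit

Answer: 4 5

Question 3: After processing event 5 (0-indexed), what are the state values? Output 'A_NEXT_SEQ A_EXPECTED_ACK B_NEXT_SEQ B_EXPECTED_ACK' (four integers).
After event 0: A_seq=1166 A_ack=7000 B_seq=7000 B_ack=1166
After event 1: A_seq=1333 A_ack=7000 B_seq=7000 B_ack=1333
After event 2: A_seq=1333 A_ack=7000 B_seq=7083 B_ack=1333
After event 3: A_seq=1333 A_ack=7000 B_seq=7130 B_ack=1333
After event 4: A_seq=1333 A_ack=7130 B_seq=7130 B_ack=1333
After event 5: A_seq=1333 A_ack=7130 B_seq=7130 B_ack=1333

1333 7130 7130 1333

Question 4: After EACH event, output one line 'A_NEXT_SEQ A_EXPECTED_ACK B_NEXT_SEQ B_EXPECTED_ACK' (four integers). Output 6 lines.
1166 7000 7000 1166
1333 7000 7000 1333
1333 7000 7083 1333
1333 7000 7130 1333
1333 7130 7130 1333
1333 7130 7130 1333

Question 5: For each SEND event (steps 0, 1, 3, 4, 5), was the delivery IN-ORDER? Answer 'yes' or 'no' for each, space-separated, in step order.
Answer: yes yes no yes no

Derivation:
Step 0: SEND seq=1000 -> in-order
Step 1: SEND seq=1166 -> in-order
Step 3: SEND seq=7083 -> out-of-order
Step 4: SEND seq=7000 -> in-order
Step 5: SEND seq=7000 -> out-of-order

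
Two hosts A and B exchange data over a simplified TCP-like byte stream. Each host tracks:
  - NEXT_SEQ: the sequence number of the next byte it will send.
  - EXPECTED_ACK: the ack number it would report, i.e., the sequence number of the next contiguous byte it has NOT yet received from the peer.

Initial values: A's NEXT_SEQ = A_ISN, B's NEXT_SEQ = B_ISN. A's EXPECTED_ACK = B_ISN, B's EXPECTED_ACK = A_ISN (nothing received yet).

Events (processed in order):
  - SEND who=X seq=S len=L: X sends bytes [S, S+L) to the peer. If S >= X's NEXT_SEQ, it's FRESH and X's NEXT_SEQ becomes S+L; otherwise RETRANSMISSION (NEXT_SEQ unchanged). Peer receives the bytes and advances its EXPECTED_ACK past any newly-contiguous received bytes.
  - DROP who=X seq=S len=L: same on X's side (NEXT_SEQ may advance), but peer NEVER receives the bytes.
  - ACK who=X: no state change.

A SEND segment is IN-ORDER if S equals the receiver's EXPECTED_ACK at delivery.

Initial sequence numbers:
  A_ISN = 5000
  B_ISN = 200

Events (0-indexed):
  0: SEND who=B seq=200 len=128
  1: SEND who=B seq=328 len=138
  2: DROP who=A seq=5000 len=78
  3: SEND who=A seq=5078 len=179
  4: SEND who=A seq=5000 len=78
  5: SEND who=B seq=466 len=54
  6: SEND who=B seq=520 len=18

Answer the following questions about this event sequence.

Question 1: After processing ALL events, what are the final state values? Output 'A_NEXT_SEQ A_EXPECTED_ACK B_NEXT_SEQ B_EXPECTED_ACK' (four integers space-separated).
Answer: 5257 538 538 5257

Derivation:
After event 0: A_seq=5000 A_ack=328 B_seq=328 B_ack=5000
After event 1: A_seq=5000 A_ack=466 B_seq=466 B_ack=5000
After event 2: A_seq=5078 A_ack=466 B_seq=466 B_ack=5000
After event 3: A_seq=5257 A_ack=466 B_seq=466 B_ack=5000
After event 4: A_seq=5257 A_ack=466 B_seq=466 B_ack=5257
After event 5: A_seq=5257 A_ack=520 B_seq=520 B_ack=5257
After event 6: A_seq=5257 A_ack=538 B_seq=538 B_ack=5257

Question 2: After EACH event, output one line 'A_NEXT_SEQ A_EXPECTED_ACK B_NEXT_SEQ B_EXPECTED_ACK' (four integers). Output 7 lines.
5000 328 328 5000
5000 466 466 5000
5078 466 466 5000
5257 466 466 5000
5257 466 466 5257
5257 520 520 5257
5257 538 538 5257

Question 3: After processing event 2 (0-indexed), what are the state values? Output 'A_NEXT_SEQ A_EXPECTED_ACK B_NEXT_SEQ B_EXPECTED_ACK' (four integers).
After event 0: A_seq=5000 A_ack=328 B_seq=328 B_ack=5000
After event 1: A_seq=5000 A_ack=466 B_seq=466 B_ack=5000
After event 2: A_seq=5078 A_ack=466 B_seq=466 B_ack=5000

5078 466 466 5000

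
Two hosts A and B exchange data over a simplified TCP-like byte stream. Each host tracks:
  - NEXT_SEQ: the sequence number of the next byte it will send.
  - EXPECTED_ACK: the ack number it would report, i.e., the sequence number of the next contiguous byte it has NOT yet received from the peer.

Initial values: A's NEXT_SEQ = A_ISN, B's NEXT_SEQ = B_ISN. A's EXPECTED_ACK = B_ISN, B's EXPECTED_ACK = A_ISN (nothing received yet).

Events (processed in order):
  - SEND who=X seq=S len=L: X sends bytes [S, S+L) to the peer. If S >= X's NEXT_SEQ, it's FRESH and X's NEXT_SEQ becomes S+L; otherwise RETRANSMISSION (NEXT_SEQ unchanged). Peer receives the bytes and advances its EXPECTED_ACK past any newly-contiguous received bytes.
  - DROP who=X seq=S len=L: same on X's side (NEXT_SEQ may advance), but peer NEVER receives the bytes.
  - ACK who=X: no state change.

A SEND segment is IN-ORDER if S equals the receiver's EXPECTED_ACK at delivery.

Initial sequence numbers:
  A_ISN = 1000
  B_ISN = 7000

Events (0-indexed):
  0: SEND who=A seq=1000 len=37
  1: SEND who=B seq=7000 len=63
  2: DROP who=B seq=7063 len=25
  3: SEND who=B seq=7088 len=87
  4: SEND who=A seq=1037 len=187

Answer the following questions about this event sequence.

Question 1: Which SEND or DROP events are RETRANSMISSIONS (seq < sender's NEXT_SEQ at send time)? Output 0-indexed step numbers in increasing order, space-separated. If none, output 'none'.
Answer: none

Derivation:
Step 0: SEND seq=1000 -> fresh
Step 1: SEND seq=7000 -> fresh
Step 2: DROP seq=7063 -> fresh
Step 3: SEND seq=7088 -> fresh
Step 4: SEND seq=1037 -> fresh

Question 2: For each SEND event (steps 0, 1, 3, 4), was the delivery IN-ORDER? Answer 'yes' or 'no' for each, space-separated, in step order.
Step 0: SEND seq=1000 -> in-order
Step 1: SEND seq=7000 -> in-order
Step 3: SEND seq=7088 -> out-of-order
Step 4: SEND seq=1037 -> in-order

Answer: yes yes no yes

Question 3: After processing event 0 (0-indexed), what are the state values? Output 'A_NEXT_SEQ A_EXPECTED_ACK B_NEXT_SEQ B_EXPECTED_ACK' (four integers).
After event 0: A_seq=1037 A_ack=7000 B_seq=7000 B_ack=1037

1037 7000 7000 1037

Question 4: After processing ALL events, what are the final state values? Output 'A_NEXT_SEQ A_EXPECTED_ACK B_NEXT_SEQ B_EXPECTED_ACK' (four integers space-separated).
Answer: 1224 7063 7175 1224

Derivation:
After event 0: A_seq=1037 A_ack=7000 B_seq=7000 B_ack=1037
After event 1: A_seq=1037 A_ack=7063 B_seq=7063 B_ack=1037
After event 2: A_seq=1037 A_ack=7063 B_seq=7088 B_ack=1037
After event 3: A_seq=1037 A_ack=7063 B_seq=7175 B_ack=1037
After event 4: A_seq=1224 A_ack=7063 B_seq=7175 B_ack=1224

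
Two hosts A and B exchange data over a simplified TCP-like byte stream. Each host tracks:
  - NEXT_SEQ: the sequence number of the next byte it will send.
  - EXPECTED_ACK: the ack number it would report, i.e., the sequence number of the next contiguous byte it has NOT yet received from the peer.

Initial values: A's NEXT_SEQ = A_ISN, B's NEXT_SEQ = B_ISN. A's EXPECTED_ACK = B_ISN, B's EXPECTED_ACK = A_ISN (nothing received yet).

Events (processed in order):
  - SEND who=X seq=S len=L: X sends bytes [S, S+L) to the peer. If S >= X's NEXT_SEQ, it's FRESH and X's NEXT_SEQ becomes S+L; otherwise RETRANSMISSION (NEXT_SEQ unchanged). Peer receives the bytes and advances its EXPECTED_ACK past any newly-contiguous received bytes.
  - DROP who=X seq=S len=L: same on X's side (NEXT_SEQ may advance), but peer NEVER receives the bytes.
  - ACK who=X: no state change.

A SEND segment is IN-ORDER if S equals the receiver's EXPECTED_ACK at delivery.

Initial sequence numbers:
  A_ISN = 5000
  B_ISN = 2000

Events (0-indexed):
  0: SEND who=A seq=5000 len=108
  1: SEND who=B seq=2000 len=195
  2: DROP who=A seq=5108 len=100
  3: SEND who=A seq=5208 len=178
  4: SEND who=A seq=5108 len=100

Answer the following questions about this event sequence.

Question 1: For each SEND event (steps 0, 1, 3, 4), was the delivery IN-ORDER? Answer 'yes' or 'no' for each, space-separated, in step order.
Answer: yes yes no yes

Derivation:
Step 0: SEND seq=5000 -> in-order
Step 1: SEND seq=2000 -> in-order
Step 3: SEND seq=5208 -> out-of-order
Step 4: SEND seq=5108 -> in-order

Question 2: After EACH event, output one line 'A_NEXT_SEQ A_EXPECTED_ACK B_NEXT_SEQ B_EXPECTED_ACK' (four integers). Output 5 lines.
5108 2000 2000 5108
5108 2195 2195 5108
5208 2195 2195 5108
5386 2195 2195 5108
5386 2195 2195 5386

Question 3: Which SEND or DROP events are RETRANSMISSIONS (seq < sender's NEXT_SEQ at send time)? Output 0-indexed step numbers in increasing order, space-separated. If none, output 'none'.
Answer: 4

Derivation:
Step 0: SEND seq=5000 -> fresh
Step 1: SEND seq=2000 -> fresh
Step 2: DROP seq=5108 -> fresh
Step 3: SEND seq=5208 -> fresh
Step 4: SEND seq=5108 -> retransmit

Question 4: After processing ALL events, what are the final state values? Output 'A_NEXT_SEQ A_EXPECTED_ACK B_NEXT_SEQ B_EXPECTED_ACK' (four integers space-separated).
After event 0: A_seq=5108 A_ack=2000 B_seq=2000 B_ack=5108
After event 1: A_seq=5108 A_ack=2195 B_seq=2195 B_ack=5108
After event 2: A_seq=5208 A_ack=2195 B_seq=2195 B_ack=5108
After event 3: A_seq=5386 A_ack=2195 B_seq=2195 B_ack=5108
After event 4: A_seq=5386 A_ack=2195 B_seq=2195 B_ack=5386

Answer: 5386 2195 2195 5386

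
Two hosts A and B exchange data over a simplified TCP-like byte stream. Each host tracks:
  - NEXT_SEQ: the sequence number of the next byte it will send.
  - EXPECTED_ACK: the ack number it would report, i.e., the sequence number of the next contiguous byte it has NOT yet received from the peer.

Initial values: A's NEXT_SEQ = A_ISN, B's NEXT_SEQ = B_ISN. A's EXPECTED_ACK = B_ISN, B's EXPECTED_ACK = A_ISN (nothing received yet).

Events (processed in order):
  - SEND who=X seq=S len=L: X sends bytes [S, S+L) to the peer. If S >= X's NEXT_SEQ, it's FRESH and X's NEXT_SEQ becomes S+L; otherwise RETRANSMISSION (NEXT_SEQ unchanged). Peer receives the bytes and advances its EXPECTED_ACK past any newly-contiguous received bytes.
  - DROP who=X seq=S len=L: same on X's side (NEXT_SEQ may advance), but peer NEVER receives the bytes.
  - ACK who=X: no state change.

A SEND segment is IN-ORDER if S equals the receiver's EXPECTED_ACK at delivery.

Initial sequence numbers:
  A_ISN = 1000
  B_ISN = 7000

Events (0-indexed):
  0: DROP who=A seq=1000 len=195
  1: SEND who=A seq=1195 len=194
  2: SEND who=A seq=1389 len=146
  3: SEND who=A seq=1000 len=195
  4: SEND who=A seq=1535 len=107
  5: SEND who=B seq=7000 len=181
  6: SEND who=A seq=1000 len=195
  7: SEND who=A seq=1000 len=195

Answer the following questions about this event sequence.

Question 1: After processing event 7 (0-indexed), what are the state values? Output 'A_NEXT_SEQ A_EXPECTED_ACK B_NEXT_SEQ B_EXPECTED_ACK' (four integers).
After event 0: A_seq=1195 A_ack=7000 B_seq=7000 B_ack=1000
After event 1: A_seq=1389 A_ack=7000 B_seq=7000 B_ack=1000
After event 2: A_seq=1535 A_ack=7000 B_seq=7000 B_ack=1000
After event 3: A_seq=1535 A_ack=7000 B_seq=7000 B_ack=1535
After event 4: A_seq=1642 A_ack=7000 B_seq=7000 B_ack=1642
After event 5: A_seq=1642 A_ack=7181 B_seq=7181 B_ack=1642
After event 6: A_seq=1642 A_ack=7181 B_seq=7181 B_ack=1642
After event 7: A_seq=1642 A_ack=7181 B_seq=7181 B_ack=1642

1642 7181 7181 1642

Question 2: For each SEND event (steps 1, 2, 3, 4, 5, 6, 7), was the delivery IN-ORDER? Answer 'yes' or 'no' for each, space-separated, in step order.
Step 1: SEND seq=1195 -> out-of-order
Step 2: SEND seq=1389 -> out-of-order
Step 3: SEND seq=1000 -> in-order
Step 4: SEND seq=1535 -> in-order
Step 5: SEND seq=7000 -> in-order
Step 6: SEND seq=1000 -> out-of-order
Step 7: SEND seq=1000 -> out-of-order

Answer: no no yes yes yes no no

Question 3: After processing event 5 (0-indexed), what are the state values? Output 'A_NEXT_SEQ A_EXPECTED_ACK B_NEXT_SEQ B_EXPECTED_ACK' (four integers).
After event 0: A_seq=1195 A_ack=7000 B_seq=7000 B_ack=1000
After event 1: A_seq=1389 A_ack=7000 B_seq=7000 B_ack=1000
After event 2: A_seq=1535 A_ack=7000 B_seq=7000 B_ack=1000
After event 3: A_seq=1535 A_ack=7000 B_seq=7000 B_ack=1535
After event 4: A_seq=1642 A_ack=7000 B_seq=7000 B_ack=1642
After event 5: A_seq=1642 A_ack=7181 B_seq=7181 B_ack=1642

1642 7181 7181 1642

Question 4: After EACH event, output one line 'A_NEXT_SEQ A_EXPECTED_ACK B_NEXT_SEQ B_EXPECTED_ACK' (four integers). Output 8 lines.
1195 7000 7000 1000
1389 7000 7000 1000
1535 7000 7000 1000
1535 7000 7000 1535
1642 7000 7000 1642
1642 7181 7181 1642
1642 7181 7181 1642
1642 7181 7181 1642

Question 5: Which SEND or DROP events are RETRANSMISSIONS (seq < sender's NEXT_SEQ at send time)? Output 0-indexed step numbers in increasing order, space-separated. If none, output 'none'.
Answer: 3 6 7

Derivation:
Step 0: DROP seq=1000 -> fresh
Step 1: SEND seq=1195 -> fresh
Step 2: SEND seq=1389 -> fresh
Step 3: SEND seq=1000 -> retransmit
Step 4: SEND seq=1535 -> fresh
Step 5: SEND seq=7000 -> fresh
Step 6: SEND seq=1000 -> retransmit
Step 7: SEND seq=1000 -> retransmit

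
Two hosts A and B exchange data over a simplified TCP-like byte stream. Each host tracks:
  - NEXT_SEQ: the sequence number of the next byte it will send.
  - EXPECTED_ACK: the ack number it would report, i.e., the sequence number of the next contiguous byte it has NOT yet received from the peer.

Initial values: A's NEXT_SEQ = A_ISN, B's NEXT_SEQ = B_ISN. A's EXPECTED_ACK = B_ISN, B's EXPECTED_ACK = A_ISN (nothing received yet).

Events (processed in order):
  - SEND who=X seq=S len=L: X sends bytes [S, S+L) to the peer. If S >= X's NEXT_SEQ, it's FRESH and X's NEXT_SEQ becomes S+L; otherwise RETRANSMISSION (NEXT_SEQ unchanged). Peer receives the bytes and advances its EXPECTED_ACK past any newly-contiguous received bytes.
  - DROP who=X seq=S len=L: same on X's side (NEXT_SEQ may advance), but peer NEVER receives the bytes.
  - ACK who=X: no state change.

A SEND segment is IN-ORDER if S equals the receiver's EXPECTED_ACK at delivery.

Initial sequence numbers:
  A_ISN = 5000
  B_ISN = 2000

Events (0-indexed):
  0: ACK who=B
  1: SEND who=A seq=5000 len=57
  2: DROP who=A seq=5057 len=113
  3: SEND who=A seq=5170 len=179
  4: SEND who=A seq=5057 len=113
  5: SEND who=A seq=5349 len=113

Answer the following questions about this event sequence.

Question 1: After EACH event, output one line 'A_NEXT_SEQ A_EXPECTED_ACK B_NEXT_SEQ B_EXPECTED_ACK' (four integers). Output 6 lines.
5000 2000 2000 5000
5057 2000 2000 5057
5170 2000 2000 5057
5349 2000 2000 5057
5349 2000 2000 5349
5462 2000 2000 5462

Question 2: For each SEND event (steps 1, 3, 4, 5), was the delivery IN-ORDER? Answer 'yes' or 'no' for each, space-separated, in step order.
Step 1: SEND seq=5000 -> in-order
Step 3: SEND seq=5170 -> out-of-order
Step 4: SEND seq=5057 -> in-order
Step 5: SEND seq=5349 -> in-order

Answer: yes no yes yes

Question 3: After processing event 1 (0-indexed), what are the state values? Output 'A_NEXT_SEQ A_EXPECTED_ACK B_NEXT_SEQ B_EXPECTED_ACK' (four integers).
After event 0: A_seq=5000 A_ack=2000 B_seq=2000 B_ack=5000
After event 1: A_seq=5057 A_ack=2000 B_seq=2000 B_ack=5057

5057 2000 2000 5057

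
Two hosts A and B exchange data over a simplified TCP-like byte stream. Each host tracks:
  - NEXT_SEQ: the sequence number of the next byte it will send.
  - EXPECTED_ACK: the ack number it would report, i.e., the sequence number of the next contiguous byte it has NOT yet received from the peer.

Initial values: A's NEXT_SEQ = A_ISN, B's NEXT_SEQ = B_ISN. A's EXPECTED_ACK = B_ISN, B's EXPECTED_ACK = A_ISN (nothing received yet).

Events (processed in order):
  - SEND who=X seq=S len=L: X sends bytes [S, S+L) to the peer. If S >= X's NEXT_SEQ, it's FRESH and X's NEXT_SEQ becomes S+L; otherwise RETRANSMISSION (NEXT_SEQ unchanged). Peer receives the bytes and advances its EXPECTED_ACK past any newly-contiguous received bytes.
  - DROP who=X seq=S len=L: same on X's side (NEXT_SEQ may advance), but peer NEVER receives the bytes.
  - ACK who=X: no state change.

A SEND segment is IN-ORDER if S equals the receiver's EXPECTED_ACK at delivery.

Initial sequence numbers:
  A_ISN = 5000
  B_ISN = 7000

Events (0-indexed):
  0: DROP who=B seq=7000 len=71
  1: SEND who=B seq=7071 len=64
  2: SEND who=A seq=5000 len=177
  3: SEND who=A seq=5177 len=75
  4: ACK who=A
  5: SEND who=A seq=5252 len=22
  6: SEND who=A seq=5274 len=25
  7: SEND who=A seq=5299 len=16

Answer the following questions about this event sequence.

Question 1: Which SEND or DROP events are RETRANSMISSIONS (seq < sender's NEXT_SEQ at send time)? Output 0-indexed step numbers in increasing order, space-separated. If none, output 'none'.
Step 0: DROP seq=7000 -> fresh
Step 1: SEND seq=7071 -> fresh
Step 2: SEND seq=5000 -> fresh
Step 3: SEND seq=5177 -> fresh
Step 5: SEND seq=5252 -> fresh
Step 6: SEND seq=5274 -> fresh
Step 7: SEND seq=5299 -> fresh

Answer: none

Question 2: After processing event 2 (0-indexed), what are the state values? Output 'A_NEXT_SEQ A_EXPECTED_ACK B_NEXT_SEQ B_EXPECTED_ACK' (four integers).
After event 0: A_seq=5000 A_ack=7000 B_seq=7071 B_ack=5000
After event 1: A_seq=5000 A_ack=7000 B_seq=7135 B_ack=5000
After event 2: A_seq=5177 A_ack=7000 B_seq=7135 B_ack=5177

5177 7000 7135 5177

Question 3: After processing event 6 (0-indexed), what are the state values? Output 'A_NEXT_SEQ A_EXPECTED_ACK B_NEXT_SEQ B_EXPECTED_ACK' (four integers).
After event 0: A_seq=5000 A_ack=7000 B_seq=7071 B_ack=5000
After event 1: A_seq=5000 A_ack=7000 B_seq=7135 B_ack=5000
After event 2: A_seq=5177 A_ack=7000 B_seq=7135 B_ack=5177
After event 3: A_seq=5252 A_ack=7000 B_seq=7135 B_ack=5252
After event 4: A_seq=5252 A_ack=7000 B_seq=7135 B_ack=5252
After event 5: A_seq=5274 A_ack=7000 B_seq=7135 B_ack=5274
After event 6: A_seq=5299 A_ack=7000 B_seq=7135 B_ack=5299

5299 7000 7135 5299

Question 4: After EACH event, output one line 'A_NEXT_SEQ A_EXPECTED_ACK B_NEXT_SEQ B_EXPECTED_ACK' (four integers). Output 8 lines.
5000 7000 7071 5000
5000 7000 7135 5000
5177 7000 7135 5177
5252 7000 7135 5252
5252 7000 7135 5252
5274 7000 7135 5274
5299 7000 7135 5299
5315 7000 7135 5315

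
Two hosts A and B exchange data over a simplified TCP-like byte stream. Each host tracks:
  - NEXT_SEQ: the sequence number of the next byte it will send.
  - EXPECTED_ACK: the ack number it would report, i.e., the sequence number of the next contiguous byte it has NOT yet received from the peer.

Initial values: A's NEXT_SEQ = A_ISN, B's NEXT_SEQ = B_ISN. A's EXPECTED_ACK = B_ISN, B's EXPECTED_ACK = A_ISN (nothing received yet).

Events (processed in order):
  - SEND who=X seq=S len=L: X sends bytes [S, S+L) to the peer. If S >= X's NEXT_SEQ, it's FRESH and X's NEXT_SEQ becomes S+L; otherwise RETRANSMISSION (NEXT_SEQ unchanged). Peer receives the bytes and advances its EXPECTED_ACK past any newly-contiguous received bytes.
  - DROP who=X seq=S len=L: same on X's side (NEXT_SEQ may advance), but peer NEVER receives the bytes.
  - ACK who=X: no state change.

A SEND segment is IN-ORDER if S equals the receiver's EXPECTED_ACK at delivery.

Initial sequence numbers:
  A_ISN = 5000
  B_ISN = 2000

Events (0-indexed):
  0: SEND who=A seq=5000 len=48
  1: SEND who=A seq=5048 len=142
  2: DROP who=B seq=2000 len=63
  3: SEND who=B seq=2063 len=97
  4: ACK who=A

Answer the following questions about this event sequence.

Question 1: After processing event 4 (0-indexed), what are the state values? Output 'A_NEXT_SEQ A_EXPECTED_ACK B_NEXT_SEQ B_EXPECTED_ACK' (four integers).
After event 0: A_seq=5048 A_ack=2000 B_seq=2000 B_ack=5048
After event 1: A_seq=5190 A_ack=2000 B_seq=2000 B_ack=5190
After event 2: A_seq=5190 A_ack=2000 B_seq=2063 B_ack=5190
After event 3: A_seq=5190 A_ack=2000 B_seq=2160 B_ack=5190
After event 4: A_seq=5190 A_ack=2000 B_seq=2160 B_ack=5190

5190 2000 2160 5190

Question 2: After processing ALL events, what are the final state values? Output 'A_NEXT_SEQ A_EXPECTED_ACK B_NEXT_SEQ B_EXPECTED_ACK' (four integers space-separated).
Answer: 5190 2000 2160 5190

Derivation:
After event 0: A_seq=5048 A_ack=2000 B_seq=2000 B_ack=5048
After event 1: A_seq=5190 A_ack=2000 B_seq=2000 B_ack=5190
After event 2: A_seq=5190 A_ack=2000 B_seq=2063 B_ack=5190
After event 3: A_seq=5190 A_ack=2000 B_seq=2160 B_ack=5190
After event 4: A_seq=5190 A_ack=2000 B_seq=2160 B_ack=5190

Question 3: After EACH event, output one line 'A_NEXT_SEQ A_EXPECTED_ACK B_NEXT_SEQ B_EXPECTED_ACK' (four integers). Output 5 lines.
5048 2000 2000 5048
5190 2000 2000 5190
5190 2000 2063 5190
5190 2000 2160 5190
5190 2000 2160 5190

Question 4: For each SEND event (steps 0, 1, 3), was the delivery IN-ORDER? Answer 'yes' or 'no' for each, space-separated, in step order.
Answer: yes yes no

Derivation:
Step 0: SEND seq=5000 -> in-order
Step 1: SEND seq=5048 -> in-order
Step 3: SEND seq=2063 -> out-of-order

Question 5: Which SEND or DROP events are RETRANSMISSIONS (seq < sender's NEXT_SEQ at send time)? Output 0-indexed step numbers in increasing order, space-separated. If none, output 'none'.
Answer: none

Derivation:
Step 0: SEND seq=5000 -> fresh
Step 1: SEND seq=5048 -> fresh
Step 2: DROP seq=2000 -> fresh
Step 3: SEND seq=2063 -> fresh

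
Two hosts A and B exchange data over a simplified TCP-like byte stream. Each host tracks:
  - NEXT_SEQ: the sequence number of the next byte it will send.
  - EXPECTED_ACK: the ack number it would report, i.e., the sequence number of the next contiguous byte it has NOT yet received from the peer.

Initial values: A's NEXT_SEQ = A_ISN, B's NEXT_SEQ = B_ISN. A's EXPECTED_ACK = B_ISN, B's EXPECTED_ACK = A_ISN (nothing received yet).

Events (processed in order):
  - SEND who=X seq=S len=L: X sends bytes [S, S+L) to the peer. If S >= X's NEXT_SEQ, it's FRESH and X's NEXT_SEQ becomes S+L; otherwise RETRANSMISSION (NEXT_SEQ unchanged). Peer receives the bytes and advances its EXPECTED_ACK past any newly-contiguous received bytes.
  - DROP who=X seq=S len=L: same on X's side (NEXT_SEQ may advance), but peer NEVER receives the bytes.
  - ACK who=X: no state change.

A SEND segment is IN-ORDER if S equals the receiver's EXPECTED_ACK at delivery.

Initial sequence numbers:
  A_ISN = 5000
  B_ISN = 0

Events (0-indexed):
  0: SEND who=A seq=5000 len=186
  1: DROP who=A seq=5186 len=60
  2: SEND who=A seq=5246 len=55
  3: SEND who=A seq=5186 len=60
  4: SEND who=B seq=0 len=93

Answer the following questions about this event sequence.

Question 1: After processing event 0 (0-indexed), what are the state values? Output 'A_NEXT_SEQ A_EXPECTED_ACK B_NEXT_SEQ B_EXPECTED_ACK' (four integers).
After event 0: A_seq=5186 A_ack=0 B_seq=0 B_ack=5186

5186 0 0 5186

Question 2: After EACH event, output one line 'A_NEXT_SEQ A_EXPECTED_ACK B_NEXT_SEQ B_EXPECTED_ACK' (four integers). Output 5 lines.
5186 0 0 5186
5246 0 0 5186
5301 0 0 5186
5301 0 0 5301
5301 93 93 5301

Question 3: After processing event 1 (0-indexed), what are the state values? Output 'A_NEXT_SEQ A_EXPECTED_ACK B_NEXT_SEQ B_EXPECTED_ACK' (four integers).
After event 0: A_seq=5186 A_ack=0 B_seq=0 B_ack=5186
After event 1: A_seq=5246 A_ack=0 B_seq=0 B_ack=5186

5246 0 0 5186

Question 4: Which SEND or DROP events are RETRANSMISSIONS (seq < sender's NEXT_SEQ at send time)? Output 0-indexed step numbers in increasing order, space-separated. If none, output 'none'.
Answer: 3

Derivation:
Step 0: SEND seq=5000 -> fresh
Step 1: DROP seq=5186 -> fresh
Step 2: SEND seq=5246 -> fresh
Step 3: SEND seq=5186 -> retransmit
Step 4: SEND seq=0 -> fresh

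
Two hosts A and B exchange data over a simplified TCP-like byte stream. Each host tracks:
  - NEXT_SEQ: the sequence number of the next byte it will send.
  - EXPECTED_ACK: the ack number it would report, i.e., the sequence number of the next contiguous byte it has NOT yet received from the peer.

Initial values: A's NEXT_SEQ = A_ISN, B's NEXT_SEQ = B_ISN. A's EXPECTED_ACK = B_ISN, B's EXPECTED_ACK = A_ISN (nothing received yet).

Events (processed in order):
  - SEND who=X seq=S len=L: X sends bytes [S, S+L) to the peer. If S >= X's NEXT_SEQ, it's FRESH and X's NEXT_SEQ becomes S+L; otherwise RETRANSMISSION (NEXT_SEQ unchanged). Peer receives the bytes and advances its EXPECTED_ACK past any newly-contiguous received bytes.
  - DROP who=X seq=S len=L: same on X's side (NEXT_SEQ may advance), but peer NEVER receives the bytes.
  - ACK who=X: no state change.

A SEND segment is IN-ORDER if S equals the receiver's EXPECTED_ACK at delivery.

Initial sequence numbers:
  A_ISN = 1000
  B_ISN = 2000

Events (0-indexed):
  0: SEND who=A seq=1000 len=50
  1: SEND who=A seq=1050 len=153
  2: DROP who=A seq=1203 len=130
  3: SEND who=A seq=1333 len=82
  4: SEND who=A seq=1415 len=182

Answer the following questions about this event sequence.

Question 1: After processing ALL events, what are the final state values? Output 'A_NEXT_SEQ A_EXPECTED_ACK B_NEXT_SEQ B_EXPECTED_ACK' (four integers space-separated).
After event 0: A_seq=1050 A_ack=2000 B_seq=2000 B_ack=1050
After event 1: A_seq=1203 A_ack=2000 B_seq=2000 B_ack=1203
After event 2: A_seq=1333 A_ack=2000 B_seq=2000 B_ack=1203
After event 3: A_seq=1415 A_ack=2000 B_seq=2000 B_ack=1203
After event 4: A_seq=1597 A_ack=2000 B_seq=2000 B_ack=1203

Answer: 1597 2000 2000 1203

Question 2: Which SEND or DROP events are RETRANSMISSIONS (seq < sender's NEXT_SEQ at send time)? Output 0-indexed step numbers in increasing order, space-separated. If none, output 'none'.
Answer: none

Derivation:
Step 0: SEND seq=1000 -> fresh
Step 1: SEND seq=1050 -> fresh
Step 2: DROP seq=1203 -> fresh
Step 3: SEND seq=1333 -> fresh
Step 4: SEND seq=1415 -> fresh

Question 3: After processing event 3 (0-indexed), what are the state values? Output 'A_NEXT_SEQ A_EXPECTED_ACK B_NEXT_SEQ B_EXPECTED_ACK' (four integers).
After event 0: A_seq=1050 A_ack=2000 B_seq=2000 B_ack=1050
After event 1: A_seq=1203 A_ack=2000 B_seq=2000 B_ack=1203
After event 2: A_seq=1333 A_ack=2000 B_seq=2000 B_ack=1203
After event 3: A_seq=1415 A_ack=2000 B_seq=2000 B_ack=1203

1415 2000 2000 1203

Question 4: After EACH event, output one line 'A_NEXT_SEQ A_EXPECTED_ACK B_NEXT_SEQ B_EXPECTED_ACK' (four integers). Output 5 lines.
1050 2000 2000 1050
1203 2000 2000 1203
1333 2000 2000 1203
1415 2000 2000 1203
1597 2000 2000 1203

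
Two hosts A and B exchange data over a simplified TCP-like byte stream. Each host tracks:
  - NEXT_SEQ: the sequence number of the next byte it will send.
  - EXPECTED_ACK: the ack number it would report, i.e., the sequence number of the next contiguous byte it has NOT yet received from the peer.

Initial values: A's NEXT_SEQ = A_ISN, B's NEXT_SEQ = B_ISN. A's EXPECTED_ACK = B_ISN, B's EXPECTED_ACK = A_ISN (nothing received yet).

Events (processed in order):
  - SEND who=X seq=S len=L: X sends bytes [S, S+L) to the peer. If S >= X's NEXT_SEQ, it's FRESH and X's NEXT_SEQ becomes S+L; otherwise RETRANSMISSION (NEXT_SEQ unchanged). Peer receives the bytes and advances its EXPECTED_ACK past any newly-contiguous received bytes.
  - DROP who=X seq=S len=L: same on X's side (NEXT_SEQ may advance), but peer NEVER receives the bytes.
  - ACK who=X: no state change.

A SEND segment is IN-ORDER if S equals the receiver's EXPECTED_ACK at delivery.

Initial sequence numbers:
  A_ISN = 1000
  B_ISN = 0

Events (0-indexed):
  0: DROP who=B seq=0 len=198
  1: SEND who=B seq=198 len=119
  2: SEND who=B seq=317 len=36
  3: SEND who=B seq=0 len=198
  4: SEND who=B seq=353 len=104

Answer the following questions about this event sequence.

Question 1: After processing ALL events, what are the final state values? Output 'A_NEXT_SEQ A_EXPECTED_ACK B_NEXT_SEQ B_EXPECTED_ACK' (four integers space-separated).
After event 0: A_seq=1000 A_ack=0 B_seq=198 B_ack=1000
After event 1: A_seq=1000 A_ack=0 B_seq=317 B_ack=1000
After event 2: A_seq=1000 A_ack=0 B_seq=353 B_ack=1000
After event 3: A_seq=1000 A_ack=353 B_seq=353 B_ack=1000
After event 4: A_seq=1000 A_ack=457 B_seq=457 B_ack=1000

Answer: 1000 457 457 1000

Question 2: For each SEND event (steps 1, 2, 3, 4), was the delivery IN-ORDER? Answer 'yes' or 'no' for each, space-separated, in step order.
Answer: no no yes yes

Derivation:
Step 1: SEND seq=198 -> out-of-order
Step 2: SEND seq=317 -> out-of-order
Step 3: SEND seq=0 -> in-order
Step 4: SEND seq=353 -> in-order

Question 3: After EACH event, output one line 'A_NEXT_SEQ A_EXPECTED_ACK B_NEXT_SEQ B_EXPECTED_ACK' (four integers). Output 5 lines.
1000 0 198 1000
1000 0 317 1000
1000 0 353 1000
1000 353 353 1000
1000 457 457 1000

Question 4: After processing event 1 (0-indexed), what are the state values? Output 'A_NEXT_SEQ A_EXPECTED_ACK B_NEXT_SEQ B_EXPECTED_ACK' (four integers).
After event 0: A_seq=1000 A_ack=0 B_seq=198 B_ack=1000
After event 1: A_seq=1000 A_ack=0 B_seq=317 B_ack=1000

1000 0 317 1000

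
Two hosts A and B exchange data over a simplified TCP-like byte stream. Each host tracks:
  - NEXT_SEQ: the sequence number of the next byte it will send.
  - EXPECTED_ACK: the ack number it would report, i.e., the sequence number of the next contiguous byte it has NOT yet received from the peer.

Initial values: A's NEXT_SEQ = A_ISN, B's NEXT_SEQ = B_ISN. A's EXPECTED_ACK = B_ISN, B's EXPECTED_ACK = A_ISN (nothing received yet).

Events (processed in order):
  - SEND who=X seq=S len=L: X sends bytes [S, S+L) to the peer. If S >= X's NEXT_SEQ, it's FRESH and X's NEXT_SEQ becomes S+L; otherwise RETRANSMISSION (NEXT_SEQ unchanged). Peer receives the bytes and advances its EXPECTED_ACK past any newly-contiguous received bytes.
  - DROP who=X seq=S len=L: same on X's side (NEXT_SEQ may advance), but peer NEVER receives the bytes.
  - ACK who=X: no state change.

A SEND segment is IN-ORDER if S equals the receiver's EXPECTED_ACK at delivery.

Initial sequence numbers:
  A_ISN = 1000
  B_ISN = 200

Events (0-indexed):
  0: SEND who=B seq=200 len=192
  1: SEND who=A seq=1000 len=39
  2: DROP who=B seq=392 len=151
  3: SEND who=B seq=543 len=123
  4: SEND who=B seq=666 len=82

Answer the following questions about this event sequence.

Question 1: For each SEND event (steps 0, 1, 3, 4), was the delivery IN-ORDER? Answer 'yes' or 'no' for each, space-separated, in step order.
Answer: yes yes no no

Derivation:
Step 0: SEND seq=200 -> in-order
Step 1: SEND seq=1000 -> in-order
Step 3: SEND seq=543 -> out-of-order
Step 4: SEND seq=666 -> out-of-order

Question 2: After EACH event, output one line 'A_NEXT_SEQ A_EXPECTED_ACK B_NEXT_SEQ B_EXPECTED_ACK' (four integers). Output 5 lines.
1000 392 392 1000
1039 392 392 1039
1039 392 543 1039
1039 392 666 1039
1039 392 748 1039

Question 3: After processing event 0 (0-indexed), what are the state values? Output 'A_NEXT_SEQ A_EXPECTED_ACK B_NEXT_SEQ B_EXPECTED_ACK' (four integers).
After event 0: A_seq=1000 A_ack=392 B_seq=392 B_ack=1000

1000 392 392 1000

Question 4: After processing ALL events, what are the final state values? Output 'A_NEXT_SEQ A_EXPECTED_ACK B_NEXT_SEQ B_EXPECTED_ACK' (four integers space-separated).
Answer: 1039 392 748 1039

Derivation:
After event 0: A_seq=1000 A_ack=392 B_seq=392 B_ack=1000
After event 1: A_seq=1039 A_ack=392 B_seq=392 B_ack=1039
After event 2: A_seq=1039 A_ack=392 B_seq=543 B_ack=1039
After event 3: A_seq=1039 A_ack=392 B_seq=666 B_ack=1039
After event 4: A_seq=1039 A_ack=392 B_seq=748 B_ack=1039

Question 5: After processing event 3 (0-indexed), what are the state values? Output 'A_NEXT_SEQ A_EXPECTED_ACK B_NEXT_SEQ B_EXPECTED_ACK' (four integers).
After event 0: A_seq=1000 A_ack=392 B_seq=392 B_ack=1000
After event 1: A_seq=1039 A_ack=392 B_seq=392 B_ack=1039
After event 2: A_seq=1039 A_ack=392 B_seq=543 B_ack=1039
After event 3: A_seq=1039 A_ack=392 B_seq=666 B_ack=1039

1039 392 666 1039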